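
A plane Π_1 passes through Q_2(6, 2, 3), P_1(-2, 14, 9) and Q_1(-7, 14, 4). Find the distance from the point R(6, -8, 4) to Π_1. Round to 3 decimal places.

6.909

Q_2P_1 = (-8, 12, 6), Q_2Q_1 = (-13, 12, 1); a normal to Π_1 is Q_2P_1 × Q_2Q_1 = (-60, -70, 60).
Using Q_2: Π_1 has equation -60x - 70y + 60z = -320.
n·R − d = (-60)·(6) + (-70)·(-8) + (60)·(4) − (-320) = 760; |n| = √12100.
Distance = |760| / √12100 = 760/√12100 ≈ 6.909.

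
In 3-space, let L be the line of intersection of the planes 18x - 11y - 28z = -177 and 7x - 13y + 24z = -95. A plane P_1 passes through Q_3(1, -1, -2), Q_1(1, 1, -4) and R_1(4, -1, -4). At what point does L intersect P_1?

Direction of L: (18, -11, -28) × (7, -13, 24) = (-628, -628, -157).
A point on L: solving the two plane equations with x = -20 gives (-20, -9, -3).
Q_3Q_1 = (0, 2, -2), Q_3R_1 = (3, 0, -2); a normal to P_1 is Q_3Q_1 × Q_3R_1 = (-4, -6, -6).
Using Q_3: P_1 has equation -4x - 6y - 6z = 14.
Substitute r = (-20, -9, -3) + t(-628, -628, -157) into the plane: 152 + 7222t = 14, so t = -3/157.
Intersection: (-20, -9, -3) + (-3/157)·(-628, -628, -157) = (-8, 3, 0).

(-8, 3, 0)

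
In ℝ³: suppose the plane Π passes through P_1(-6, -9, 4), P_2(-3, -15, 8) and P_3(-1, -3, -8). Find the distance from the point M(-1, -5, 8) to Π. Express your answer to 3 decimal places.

P_1P_2 = (3, -6, 4), P_1P_3 = (5, 6, -12); a normal to Π is P_1P_2 × P_1P_3 = (48, 56, 48).
Using P_1: Π has equation 48x + 56y + 48z = -600.
n·M − d = (48)·(-1) + (56)·(-5) + (48)·(8) − (-600) = 656; |n| = √7744.
Distance = |656| / √7744 = 656/√7744 ≈ 7.455.

7.455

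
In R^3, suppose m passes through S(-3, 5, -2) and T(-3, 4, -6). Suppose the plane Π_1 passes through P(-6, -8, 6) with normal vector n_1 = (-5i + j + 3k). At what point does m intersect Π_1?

A direction vector for m is T − S = (0, -1, -4).
Π_1: n_1·r = n_1·P gives -5x + y + 3z = 40.
Substitute r = (-3, 5, -2) + t(0, -1, -4) into the plane: 14 + (-13)t = 40, so t = -2.
Intersection: (-3, 5, -2) + (-2)·(0, -1, -4) = (-3, 7, 6).

(-3, 7, 6)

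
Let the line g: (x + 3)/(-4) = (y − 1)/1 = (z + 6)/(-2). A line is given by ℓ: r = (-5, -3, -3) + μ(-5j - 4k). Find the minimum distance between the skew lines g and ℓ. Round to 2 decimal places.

5.21

g has direction (-4, 1, -2) through (-3, 1, -6).
Common perpendicular direction n = (-4, 1, -2) × (0, -5, -4) = (-14, -16, 20).
With w = (-5, -3, -3) − (-3, 1, -6) = (-2, -4, 3), w · n = 152.
Distance = |w · n| / |n| = |152| / √852 ≈ 5.21.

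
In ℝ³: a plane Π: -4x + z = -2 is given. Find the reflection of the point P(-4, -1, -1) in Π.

λ = (n·P − d)/|n|² = (15 − (-2))/17 = 1.
Reflection = P − 2λn = (-4, -1, -1) − 2·(-4, 0, 1) = (4, -1, -3).

(4, -1, -3)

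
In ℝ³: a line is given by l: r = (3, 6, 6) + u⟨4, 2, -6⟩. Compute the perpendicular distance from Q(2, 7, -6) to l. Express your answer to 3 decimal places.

Taking (3, 6, 6) on l with direction v = (4, 2, -6): w = Q − (3, 6, 6) = (-1, 1, -12), and w × v = (18, -54, -6).
Distance = |w × v| / |v| = √3276 / √56 ≈ 7.649.

7.649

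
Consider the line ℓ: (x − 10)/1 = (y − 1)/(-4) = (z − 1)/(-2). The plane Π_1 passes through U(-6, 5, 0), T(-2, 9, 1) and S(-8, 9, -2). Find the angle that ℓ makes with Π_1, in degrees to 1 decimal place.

41.8

ℓ has direction (1, -4, -2) through (10, 1, 1).
UT = (4, 4, 1), US = (-2, 4, -2); a normal to Π_1 is UT × US = (-12, 6, 24).
Using U: Π_1 has equation -12x + 6y + 24z = 102.
sin θ = |n·v| / (|n||v|) = |-84| / (√756 · √21) = 0.66667.
θ ≈ 41.8°.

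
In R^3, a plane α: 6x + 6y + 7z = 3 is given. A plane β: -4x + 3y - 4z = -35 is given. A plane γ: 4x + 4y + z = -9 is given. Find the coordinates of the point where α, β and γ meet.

(2, -5, 3)

Solving the 3×3 linear system 6x + 6y + 7z = 3, -4x + 3y - 4z = -35, 4x + 4y + z = -9 (e.g. by elimination or Cramer's rule, determinant = -154) gives (2, -5, 3).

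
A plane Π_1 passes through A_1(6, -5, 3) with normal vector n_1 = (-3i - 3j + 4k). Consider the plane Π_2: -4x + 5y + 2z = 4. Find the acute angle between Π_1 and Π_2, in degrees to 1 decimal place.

Π_1: n_1·r = n_1·A_1 gives -3x - 3y + 4z = 9.
cos θ = |n₁·n₂| / (|n₁||n₂|) = |5| / (√34 · √45).
θ = arccos(0.12783) ≈ 82.7°.

82.7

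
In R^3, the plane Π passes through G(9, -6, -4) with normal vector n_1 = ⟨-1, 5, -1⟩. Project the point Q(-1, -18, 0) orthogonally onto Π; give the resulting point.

(-3, -8, -2)

Π: n_1·r = n_1·G gives -x + 5y - z = -35.
Foot = Q − λn with λ = (n·Q − d)/|n|² = (-89 − (-35))/27 = -2.
Foot = (-1, -18, 0) − (-2)·(-1, 5, -1) = (-3, -8, -2).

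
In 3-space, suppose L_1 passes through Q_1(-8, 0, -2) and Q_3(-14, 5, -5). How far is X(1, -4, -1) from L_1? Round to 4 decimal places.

3.6469

A direction vector for L_1 is Q_3 − Q_1 = (-6, 5, -3).
Taking (-8, 0, -2) on L_1 with direction v = (-6, 5, -3): w = X − (-8, 0, -2) = (9, -4, 1), and w × v = (7, 21, 21).
Distance = |w × v| / |v| = √931 / √70 ≈ 3.6469.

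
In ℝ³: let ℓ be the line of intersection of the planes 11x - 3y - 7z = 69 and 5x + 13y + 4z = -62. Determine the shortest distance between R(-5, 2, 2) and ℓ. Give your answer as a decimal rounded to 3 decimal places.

11.569

Direction of ℓ: (11, -3, -7) × (5, 13, 4) = (79, -79, 158).
A point on ℓ: solving the two plane equations with x = 2 gives (2, -4, -5).
Taking (2, -4, -5) on ℓ with direction v = (79, -79, 158): w = R − (2, -4, -5) = (-7, 6, 7), and w × v = (1501, 1659, 79).
Distance = |w × v| / |v| = √5011523 / √37446 ≈ 11.569.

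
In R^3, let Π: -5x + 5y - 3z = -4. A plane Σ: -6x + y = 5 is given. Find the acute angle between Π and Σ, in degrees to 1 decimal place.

cos θ = |n₁·n₂| / (|n₁||n₂|) = |35| / (√59 · √37).
θ = arccos(0.74910) ≈ 41.5°.

41.5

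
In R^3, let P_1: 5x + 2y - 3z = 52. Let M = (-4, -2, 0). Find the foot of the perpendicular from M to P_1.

Foot = M − λn with λ = (n·M − d)/|n|² = (-24 − 52)/38 = -2.
Foot = (-4, -2, 0) − (-2)·(5, 2, -3) = (6, 2, -6).

(6, 2, -6)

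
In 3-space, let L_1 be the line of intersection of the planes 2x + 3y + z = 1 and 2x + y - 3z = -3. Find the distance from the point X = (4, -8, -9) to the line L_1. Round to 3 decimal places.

Direction of L_1: (2, 3, 1) × (2, 1, -3) = (-10, 8, -4).
A point on L_1: solving the two plane equations with x = 10 gives (10, -8, 5).
Taking (10, -8, 5) on L_1 with direction v = (-10, 8, -4): w = X − (10, -8, 5) = (-6, 0, -14), and w × v = (112, 116, -48).
Distance = |w × v| / |v| = √28304 / √180 ≈ 12.540.

12.540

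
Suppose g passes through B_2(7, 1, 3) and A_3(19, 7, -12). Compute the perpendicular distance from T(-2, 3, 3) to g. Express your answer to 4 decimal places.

A direction vector for g is A_3 − B_2 = (12, 6, -15).
Taking (7, 1, 3) on g with direction v = (12, 6, -15): w = T − (7, 1, 3) = (-9, 2, 0), and w × v = (-30, -135, -78).
Distance = |w × v| / |v| = √25209 / √405 ≈ 7.8895.

7.8895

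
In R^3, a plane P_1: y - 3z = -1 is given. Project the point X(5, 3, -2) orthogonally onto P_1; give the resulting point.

Foot = X − λn with λ = (n·X − d)/|n|² = (9 − (-1))/10 = 1.
Foot = (5, 3, -2) − 1·(0, 1, -3) = (5, 2, 1).

(5, 2, 1)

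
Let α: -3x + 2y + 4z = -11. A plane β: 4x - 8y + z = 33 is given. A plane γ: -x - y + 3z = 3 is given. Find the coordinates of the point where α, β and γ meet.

(-5, -7, -3)

Solving the 3×3 linear system -3x + 2y + 4z = -11, 4x - 8y + z = 33, -x - y + 3z = 3 (e.g. by elimination or Cramer's rule, determinant = -5) gives (-5, -7, -3).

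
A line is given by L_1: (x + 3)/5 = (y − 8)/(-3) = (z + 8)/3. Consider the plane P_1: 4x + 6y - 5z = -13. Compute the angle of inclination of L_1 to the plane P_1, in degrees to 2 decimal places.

13.06

L_1 has direction (5, -3, 3) through (-3, 8, -8).
sin θ = |n·v| / (|n||v|) = |-13| / (√77 · √43) = 0.22592.
θ ≈ 13.06°.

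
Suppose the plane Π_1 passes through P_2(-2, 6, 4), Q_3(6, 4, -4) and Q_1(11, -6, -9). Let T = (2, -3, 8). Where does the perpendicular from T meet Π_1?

P_2Q_3 = (8, -2, -8), P_2Q_1 = (13, -12, -13); a normal to Π_1 is P_2Q_3 × P_2Q_1 = (-70, 0, -70).
Using P_2: Π_1 has equation -70x - 70z = -140.
Foot = T − λn with λ = (n·T − d)/|n|² = (-700 − (-140))/9800 = -2/35.
Foot = (2, -3, 8) − (-2/35)·(-70, 0, -70) = (-2, -3, 4).

(-2, -3, 4)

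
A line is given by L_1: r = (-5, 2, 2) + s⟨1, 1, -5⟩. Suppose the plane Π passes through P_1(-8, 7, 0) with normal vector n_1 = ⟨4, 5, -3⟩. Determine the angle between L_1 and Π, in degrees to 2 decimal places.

Π: n_1·r = n_1·P_1 gives 4x + 5y - 3z = 3.
sin θ = |n·v| / (|n||v|) = |24| / (√50 · √27) = 0.65320.
θ ≈ 40.78°.

40.78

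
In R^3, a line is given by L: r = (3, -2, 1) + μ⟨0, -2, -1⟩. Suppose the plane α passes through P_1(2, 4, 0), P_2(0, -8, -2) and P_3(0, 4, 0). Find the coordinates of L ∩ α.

P_1P_2 = (-2, -12, -2), P_1P_3 = (-2, 0, 0); a normal to α is P_1P_2 × P_1P_3 = (0, 4, -24).
Using P_1: α has equation 4y - 24z = 16.
Substitute r = (3, -2, 1) + t(0, -2, -1) into the plane: -32 + 16t = 16, so t = 3.
Intersection: (3, -2, 1) + 3·(0, -2, -1) = (3, -8, -2).

(3, -8, -2)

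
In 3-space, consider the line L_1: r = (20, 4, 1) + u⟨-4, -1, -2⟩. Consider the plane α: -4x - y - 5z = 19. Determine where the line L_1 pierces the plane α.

Substitute r = (20, 4, 1) + t(-4, -1, -2) into the plane: -89 + 27t = 19, so t = 4.
Intersection: (20, 4, 1) + 4·(-4, -1, -2) = (4, 0, -7).

(4, 0, -7)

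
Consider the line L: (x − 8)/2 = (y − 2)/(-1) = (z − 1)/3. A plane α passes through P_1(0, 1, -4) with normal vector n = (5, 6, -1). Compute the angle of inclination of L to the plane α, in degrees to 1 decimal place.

L has direction (2, -1, 3) through (8, 2, 1).
α: n·r = n·P_1 gives 5x + 6y - z = 10.
sin θ = |n·v| / (|n||v|) = |1| / (√62 · √14) = 0.03394.
θ ≈ 1.9°.

1.9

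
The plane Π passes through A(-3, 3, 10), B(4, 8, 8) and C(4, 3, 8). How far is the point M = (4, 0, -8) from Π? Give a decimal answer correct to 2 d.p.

AB = (7, 5, -2), AC = (7, 0, -2); a normal to Π is AB × AC = (-10, 0, -35).
Using A: Π has equation -10x - 35z = -320.
n·M − d = (-10)·(4) + (0)·(0) + (-35)·(-8) − (-320) = 560; |n| = √1325.
Distance = |560| / √1325 = 560/√1325 ≈ 15.38.

15.38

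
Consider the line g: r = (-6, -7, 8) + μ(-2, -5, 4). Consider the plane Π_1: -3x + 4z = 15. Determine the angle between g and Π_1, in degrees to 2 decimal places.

sin θ = |n·v| / (|n||v|) = |22| / (√25 · √45) = 0.65591.
θ ≈ 40.99°.

40.99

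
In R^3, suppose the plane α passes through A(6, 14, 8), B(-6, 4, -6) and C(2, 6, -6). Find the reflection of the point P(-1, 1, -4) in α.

AB = (-12, -10, -14), AC = (-4, -8, -14); a normal to α is AB × AC = (28, -112, 56).
Using A: α has equation 28x - 112y + 56z = -952.
λ = (n·P − d)/|n|² = (-364 − (-952))/16464 = 1/28.
Reflection = P − 2λn = (-1, 1, -4) − (1/14)·(28, -112, 56) = (-3, 9, -8).

(-3, 9, -8)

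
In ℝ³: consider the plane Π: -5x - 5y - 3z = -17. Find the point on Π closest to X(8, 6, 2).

Foot = X − λn with λ = (n·X − d)/|n|² = (-76 − (-17))/59 = -1.
Foot = (8, 6, 2) − (-1)·(-5, -5, -3) = (3, 1, -1).

(3, 1, -1)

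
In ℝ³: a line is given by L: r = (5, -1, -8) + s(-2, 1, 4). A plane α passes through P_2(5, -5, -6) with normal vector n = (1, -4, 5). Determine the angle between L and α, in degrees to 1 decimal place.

28.1

α: n·r = n·P_2 gives x - 4y + 5z = -5.
sin θ = |n·v| / (|n||v|) = |14| / (√42 · √21) = 0.47140.
θ ≈ 28.1°.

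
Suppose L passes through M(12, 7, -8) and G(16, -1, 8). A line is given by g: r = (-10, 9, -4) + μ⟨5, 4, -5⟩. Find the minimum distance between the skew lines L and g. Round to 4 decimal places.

8.1299

A direction vector for L is G − M = (4, -8, 16).
Common perpendicular direction n = (4, -8, 16) × (5, 4, -5) = (-24, 100, 56).
With w = (-10, 9, -4) − (12, 7, -8) = (-22, 2, 4), w · n = 952.
Distance = |w · n| / |n| = |952| / √13712 ≈ 8.1299.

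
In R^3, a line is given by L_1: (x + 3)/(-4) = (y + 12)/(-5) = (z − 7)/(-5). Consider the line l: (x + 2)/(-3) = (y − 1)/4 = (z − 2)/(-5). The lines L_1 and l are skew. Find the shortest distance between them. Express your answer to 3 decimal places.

L_1 has direction (-4, -5, -5) through (-3, -12, 7).
l has direction (-3, 4, -5) through (-2, 1, 2).
Common perpendicular direction n = (-4, -5, -5) × (-3, 4, -5) = (45, -5, -31).
With w = (-2, 1, 2) − (-3, -12, 7) = (1, 13, -5), w · n = 135.
Distance = |w · n| / |n| = |135| / √3011 ≈ 2.460.

2.460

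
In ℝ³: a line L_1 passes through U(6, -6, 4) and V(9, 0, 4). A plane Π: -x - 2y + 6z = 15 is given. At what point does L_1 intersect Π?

A direction vector for L_1 is V − U = (3, 6, 0).
Substitute r = (6, -6, 4) + t(3, 6, 0) into the plane: 30 + (-15)t = 15, so t = 1.
Intersection: (6, -6, 4) + 1·(3, 6, 0) = (9, 0, 4).

(9, 0, 4)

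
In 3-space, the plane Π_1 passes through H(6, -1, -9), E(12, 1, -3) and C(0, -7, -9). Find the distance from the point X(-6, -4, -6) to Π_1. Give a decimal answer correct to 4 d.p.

7.0356

HE = (6, 2, 6), HC = (-6, -6, 0); a normal to Π_1 is HE × HC = (36, -36, -24).
Using H: Π_1 has equation 36x - 36y - 24z = 468.
n·X − d = (36)·(-6) + (-36)·(-4) + (-24)·(-6) − 468 = -396; |n| = √3168.
Distance = |-396| / √3168 = 396/√3168 ≈ 7.0356.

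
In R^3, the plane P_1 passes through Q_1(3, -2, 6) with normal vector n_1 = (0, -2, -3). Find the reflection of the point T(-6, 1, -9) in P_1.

P_1: n_1·r = n_1·Q_1 gives -2y - 3z = -14.
λ = (n·T − d)/|n|² = (25 − (-14))/13 = 3.
Reflection = T − 2λn = (-6, 1, -9) − 6·(0, -2, -3) = (-6, 13, 9).

(-6, 13, 9)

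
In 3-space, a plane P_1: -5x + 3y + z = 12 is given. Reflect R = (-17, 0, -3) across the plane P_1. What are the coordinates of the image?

(3, -12, -7)

λ = (n·R − d)/|n|² = (82 − 12)/35 = 2.
Reflection = R − 2λn = (-17, 0, -3) − 4·(-5, 3, 1) = (3, -12, -7).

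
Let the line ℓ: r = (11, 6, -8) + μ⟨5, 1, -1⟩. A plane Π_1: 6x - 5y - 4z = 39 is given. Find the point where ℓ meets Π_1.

Substitute r = (11, 6, -8) + t(5, 1, -1) into the plane: 68 + 29t = 39, so t = -1.
Intersection: (11, 6, -8) + (-1)·(5, 1, -1) = (6, 5, -7).

(6, 5, -7)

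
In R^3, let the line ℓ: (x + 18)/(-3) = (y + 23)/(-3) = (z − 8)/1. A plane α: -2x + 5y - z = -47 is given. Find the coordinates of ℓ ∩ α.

(-6, -11, 4)

ℓ has direction (-3, -3, 1) through (-18, -23, 8).
Substitute r = (-18, -23, 8) + t(-3, -3, 1) into the plane: -87 + (-10)t = -47, so t = -4.
Intersection: (-18, -23, 8) + (-4)·(-3, -3, 1) = (-6, -11, 4).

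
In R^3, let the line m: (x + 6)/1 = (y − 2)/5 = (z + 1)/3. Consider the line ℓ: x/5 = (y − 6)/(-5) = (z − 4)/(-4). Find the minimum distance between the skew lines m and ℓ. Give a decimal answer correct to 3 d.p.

2.900

m has direction (1, 5, 3) through (-6, 2, -1).
ℓ has direction (5, -5, -4) through (0, 6, 4).
Common perpendicular direction n = (1, 5, 3) × (5, -5, -4) = (-5, 19, -30).
With w = (0, 6, 4) − (-6, 2, -1) = (6, 4, 5), w · n = -104.
Distance = |w · n| / |n| = |-104| / √1286 ≈ 2.900.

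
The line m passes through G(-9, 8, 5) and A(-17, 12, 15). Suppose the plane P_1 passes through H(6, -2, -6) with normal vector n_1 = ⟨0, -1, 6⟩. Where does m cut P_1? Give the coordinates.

(-1, 4, -5)

A direction vector for m is A − G = (-8, 4, 10).
P_1: n_1·r = n_1·H gives -y + 6z = -34.
Substitute r = (-9, 8, 5) + t(-8, 4, 10) into the plane: 22 + 56t = -34, so t = -1.
Intersection: (-9, 8, 5) + (-1)·(-8, 4, 10) = (-1, 4, -5).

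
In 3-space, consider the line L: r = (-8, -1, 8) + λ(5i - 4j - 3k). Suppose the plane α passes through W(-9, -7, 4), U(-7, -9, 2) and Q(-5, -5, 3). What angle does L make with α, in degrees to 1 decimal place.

10.0

WU = (2, -2, -2), WQ = (4, 2, -1); a normal to α is WU × WQ = (6, -6, 12).
Using W: α has equation 6x - 6y + 12z = 36.
sin θ = |n·v| / (|n||v|) = |18| / (√216 · √50) = 0.17321.
θ ≈ 10.0°.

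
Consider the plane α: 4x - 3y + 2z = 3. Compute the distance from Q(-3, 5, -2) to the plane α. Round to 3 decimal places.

n·Q − d = (4)·(-3) + (-3)·(5) + (2)·(-2) − 3 = -34; |n| = √29.
Distance = |-34| / √29 = 34/√29 ≈ 6.314.

6.314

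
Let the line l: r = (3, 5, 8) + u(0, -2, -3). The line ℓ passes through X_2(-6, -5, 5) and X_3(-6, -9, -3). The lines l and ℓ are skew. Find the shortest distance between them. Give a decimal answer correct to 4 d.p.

A direction vector for ℓ is X_3 − X_2 = (0, -4, -8).
Common perpendicular direction n = (0, -2, -3) × (0, -4, -8) = (4, 0, 0).
With w = (-6, -5, 5) − (3, 5, 8) = (-9, -10, -3), w · n = -36.
Distance = |w · n| / |n| = |-36| / √16 ≈ 9.0000.

9.0000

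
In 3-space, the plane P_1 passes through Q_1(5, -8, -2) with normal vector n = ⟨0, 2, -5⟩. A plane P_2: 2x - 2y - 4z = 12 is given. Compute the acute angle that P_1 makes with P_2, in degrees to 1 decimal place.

52.7

P_1: n·r = n·Q_1 gives 2y - 5z = -6.
cos θ = |n₁·n₂| / (|n₁||n₂|) = |16| / (√29 · √24).
θ = arccos(0.60648) ≈ 52.7°.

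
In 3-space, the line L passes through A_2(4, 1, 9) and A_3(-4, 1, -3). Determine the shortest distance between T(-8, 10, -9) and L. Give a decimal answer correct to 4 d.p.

9.0000

A direction vector for L is A_3 − A_2 = (-8, 0, -12).
Taking (4, 1, 9) on L with direction v = (-8, 0, -12): w = T − (4, 1, 9) = (-12, 9, -18), and w × v = (-108, 0, 72).
Distance = |w × v| / |v| = √16848 / √208 ≈ 9.0000.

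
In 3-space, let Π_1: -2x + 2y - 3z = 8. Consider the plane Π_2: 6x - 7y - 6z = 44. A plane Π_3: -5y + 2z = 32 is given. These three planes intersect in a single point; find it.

(-6, -8, -4)

Solving the 3×3 linear system -2x + 2y - 3z = 8, 6x - 7y - 6z = 44, -5y + 2z = 32 (e.g. by elimination or Cramer's rule, determinant = 154) gives (-6, -8, -4).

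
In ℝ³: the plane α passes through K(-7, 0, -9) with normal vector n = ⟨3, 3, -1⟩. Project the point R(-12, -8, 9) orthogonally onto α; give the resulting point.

(-3, 1, 6)

α: n·r = n·K gives 3x + 3y - z = -12.
Foot = R − λn with λ = (n·R − d)/|n|² = (-69 − (-12))/19 = -3.
Foot = (-12, -8, 9) − (-3)·(3, 3, -1) = (-3, 1, 6).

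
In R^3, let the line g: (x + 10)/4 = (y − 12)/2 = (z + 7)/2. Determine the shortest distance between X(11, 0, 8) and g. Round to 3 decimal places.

g has direction (4, 2, 2) through (-10, 12, -7).
Taking (-10, 12, -7) on g with direction v = (4, 2, 2): w = X − (-10, 12, -7) = (21, -12, 15), and w × v = (-54, 18, 90).
Distance = |w × v| / |v| = √11340 / √24 ≈ 21.737.

21.737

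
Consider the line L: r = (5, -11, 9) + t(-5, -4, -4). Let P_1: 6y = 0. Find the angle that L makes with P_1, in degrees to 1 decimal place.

sin θ = |n·v| / (|n||v|) = |-24| / (√36 · √57) = 0.52981.
θ ≈ 32.0°.

32.0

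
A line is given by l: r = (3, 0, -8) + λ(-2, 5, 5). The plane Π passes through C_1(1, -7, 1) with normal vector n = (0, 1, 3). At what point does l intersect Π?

Π: n·r = n·C_1 gives y + 3z = -4.
Substitute r = (3, 0, -8) + t(-2, 5, 5) into the plane: -24 + 20t = -4, so t = 1.
Intersection: (3, 0, -8) + 1·(-2, 5, 5) = (1, 5, -3).

(1, 5, -3)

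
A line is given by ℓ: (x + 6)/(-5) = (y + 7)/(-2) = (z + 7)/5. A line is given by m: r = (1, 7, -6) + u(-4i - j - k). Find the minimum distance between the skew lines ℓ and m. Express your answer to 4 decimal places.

11.6322

ℓ has direction (-5, -2, 5) through (-6, -7, -7).
Common perpendicular direction n = (-5, -2, 5) × (-4, -1, -1) = (7, -25, -3).
With w = (1, 7, -6) − (-6, -7, -7) = (7, 14, 1), w · n = -304.
Distance = |w · n| / |n| = |-304| / √683 ≈ 11.6322.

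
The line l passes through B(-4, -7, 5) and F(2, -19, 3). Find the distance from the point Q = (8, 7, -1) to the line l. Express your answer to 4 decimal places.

A direction vector for l is F − B = (6, -12, -2).
Taking (-4, -7, 5) on l with direction v = (6, -12, -2): w = Q − (-4, -7, 5) = (12, 14, -6), and w × v = (-100, -12, -228).
Distance = |w × v| / |v| = √62128 / √184 ≈ 18.3753.

18.3753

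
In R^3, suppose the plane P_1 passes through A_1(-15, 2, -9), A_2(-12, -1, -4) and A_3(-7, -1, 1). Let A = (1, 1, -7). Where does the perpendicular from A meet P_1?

A_1A_2 = (3, -3, 5), A_1A_3 = (8, -3, 10); a normal to P_1 is A_1A_2 × A_1A_3 = (-15, 10, 15).
Using A_1: P_1 has equation -15x + 10y + 15z = 110.
Foot = A − λn with λ = (n·A − d)/|n|² = (-110 − 110)/550 = -2/5.
Foot = (1, 1, -7) − (-2/5)·(-15, 10, 15) = (-5, 5, -1).

(-5, 5, -1)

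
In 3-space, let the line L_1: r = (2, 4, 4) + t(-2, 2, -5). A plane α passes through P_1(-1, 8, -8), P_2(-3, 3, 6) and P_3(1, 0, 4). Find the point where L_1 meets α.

P_1P_2 = (-2, -5, 14), P_1P_3 = (2, -8, 12); a normal to α is P_1P_2 × P_1P_3 = (52, 52, 26).
Using P_1: α has equation 52x + 52y + 26z = 156.
Substitute r = (2, 4, 4) + t(-2, 2, -5) into the plane: 416 + (-130)t = 156, so t = 2.
Intersection: (2, 4, 4) + 2·(-2, 2, -5) = (-2, 8, -6).

(-2, 8, -6)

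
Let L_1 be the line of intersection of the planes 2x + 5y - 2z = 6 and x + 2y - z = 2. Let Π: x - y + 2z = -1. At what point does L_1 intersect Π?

(-1, 2, 1)

Direction of L_1: (2, 5, -2) × (1, 2, -1) = (-1, 0, -1).
A point on L_1: solving the two plane equations with x = -4 gives (-4, 2, -2).
Substitute r = (-4, 2, -2) + t(-1, 0, -1) into the plane: -10 + (-3)t = -1, so t = -3.
Intersection: (-4, 2, -2) + (-3)·(-1, 0, -1) = (-1, 2, 1).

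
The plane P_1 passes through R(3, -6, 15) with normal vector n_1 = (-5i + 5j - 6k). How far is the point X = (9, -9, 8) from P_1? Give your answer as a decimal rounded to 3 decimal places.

0.323

P_1: n_1·r = n_1·R gives -5x + 5y - 6z = -135.
n·X − d = (-5)·(9) + (5)·(-9) + (-6)·(8) − (-135) = -3; |n| = √86.
Distance = |-3| / √86 = 3/√86 ≈ 0.323.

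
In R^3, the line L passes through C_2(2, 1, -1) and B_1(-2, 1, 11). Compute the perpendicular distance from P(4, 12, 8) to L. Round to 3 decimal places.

11.979

A direction vector for L is B_1 − C_2 = (-4, 0, 12).
Taking (2, 1, -1) on L with direction v = (-4, 0, 12): w = P − (2, 1, -1) = (2, 11, 9), and w × v = (132, -60, 44).
Distance = |w × v| / |v| = √22960 / √160 ≈ 11.979.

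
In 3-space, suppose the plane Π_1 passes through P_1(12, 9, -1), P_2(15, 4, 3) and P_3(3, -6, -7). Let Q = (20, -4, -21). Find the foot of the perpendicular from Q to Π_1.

P_1P_2 = (3, -5, 4), P_1P_3 = (-9, -15, -6); a normal to Π_1 is P_1P_2 × P_1P_3 = (90, -18, -90).
Using P_1: Π_1 has equation 90x - 18y - 90z = 1008.
Foot = Q − λn with λ = (n·Q − d)/|n|² = (3762 − 1008)/16524 = 1/6.
Foot = (20, -4, -21) − (1/6)·(90, -18, -90) = (5, -1, -6).

(5, -1, -6)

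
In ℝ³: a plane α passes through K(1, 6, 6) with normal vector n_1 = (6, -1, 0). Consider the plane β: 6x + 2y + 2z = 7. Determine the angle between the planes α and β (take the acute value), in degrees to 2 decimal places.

α: n_1·r = n_1·K gives 6x - y = 0.
cos θ = |n₁·n₂| / (|n₁||n₂|) = |34| / (√37 · √44).
θ = arccos(0.84266) ≈ 32.58°.

32.58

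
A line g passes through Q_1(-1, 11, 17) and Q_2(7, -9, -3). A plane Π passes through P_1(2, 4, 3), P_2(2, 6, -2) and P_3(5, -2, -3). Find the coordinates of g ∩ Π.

A direction vector for g is Q_2 − Q_1 = (8, -20, -20).
P_1P_2 = (0, 2, -5), P_1P_3 = (3, -6, -6); a normal to Π is P_1P_2 × P_1P_3 = (-42, -15, -6).
Using P_1: Π has equation -42x - 15y - 6z = -162.
Substitute r = (-1, 11, 17) + t(8, -20, -20) into the plane: -225 + 84t = -162, so t = 3/4.
Intersection: (-1, 11, 17) + (3/4)·(8, -20, -20) = (5, -4, 2).

(5, -4, 2)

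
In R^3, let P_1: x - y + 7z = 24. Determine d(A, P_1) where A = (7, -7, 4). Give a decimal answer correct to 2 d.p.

2.52

n·A − d = (1)·(7) + (-1)·(-7) + (7)·(4) − 24 = 18; |n| = √51.
Distance = |18| / √51 = 18/√51 ≈ 2.52.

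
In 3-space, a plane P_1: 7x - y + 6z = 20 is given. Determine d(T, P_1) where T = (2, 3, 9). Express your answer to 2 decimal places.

4.85

n·T − d = (7)·(2) + (-1)·(3) + (6)·(9) − 20 = 45; |n| = √86.
Distance = |45| / √86 = 45/√86 ≈ 4.85.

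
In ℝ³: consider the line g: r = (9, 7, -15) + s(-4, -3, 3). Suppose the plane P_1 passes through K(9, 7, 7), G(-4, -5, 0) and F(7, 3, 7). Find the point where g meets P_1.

(-7, -5, -3)

KG = (-13, -12, -7), KF = (-2, -4, 0); a normal to P_1 is KG × KF = (-28, 14, 28).
Using K: P_1 has equation -28x + 14y + 28z = 42.
Substitute r = (9, 7, -15) + t(-4, -3, 3) into the plane: -574 + 154t = 42, so t = 4.
Intersection: (9, 7, -15) + 4·(-4, -3, 3) = (-7, -5, -3).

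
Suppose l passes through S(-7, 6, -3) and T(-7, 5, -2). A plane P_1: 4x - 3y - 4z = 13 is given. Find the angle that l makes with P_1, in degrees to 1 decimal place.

A direction vector for l is T − S = (0, -1, 1).
sin θ = |n·v| / (|n||v|) = |-1| / (√41 · √2) = 0.11043.
θ ≈ 6.3°.

6.3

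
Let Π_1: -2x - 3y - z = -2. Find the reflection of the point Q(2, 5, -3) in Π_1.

(-2, -1, -5)

λ = (n·Q − d)/|n|² = (-16 − (-2))/14 = -1.
Reflection = Q − 2λn = (2, 5, -3) − (-2)·(-2, -3, -1) = (-2, -1, -5).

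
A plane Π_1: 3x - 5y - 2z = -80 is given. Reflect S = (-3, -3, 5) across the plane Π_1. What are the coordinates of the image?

λ = (n·S − d)/|n|² = (-4 − (-80))/38 = 2.
Reflection = S − 2λn = (-3, -3, 5) − 4·(3, -5, -2) = (-15, 17, 13).

(-15, 17, 13)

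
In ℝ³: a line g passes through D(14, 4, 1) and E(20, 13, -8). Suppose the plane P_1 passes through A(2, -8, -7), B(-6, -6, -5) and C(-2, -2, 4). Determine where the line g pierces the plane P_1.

(10, -2, 7)

A direction vector for g is E − D = (6, 9, -9).
AB = (-8, 2, 2), AC = (-4, 6, 11); a normal to P_1 is AB × AC = (10, 80, -40).
Using A: P_1 has equation 10x + 80y - 40z = -340.
Substitute r = (14, 4, 1) + t(6, 9, -9) into the plane: 420 + 1140t = -340, so t = -2/3.
Intersection: (14, 4, 1) + (-2/3)·(6, 9, -9) = (10, -2, 7).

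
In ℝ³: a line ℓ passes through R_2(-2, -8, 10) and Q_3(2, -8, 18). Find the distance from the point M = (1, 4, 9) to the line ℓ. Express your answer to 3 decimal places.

A direction vector for ℓ is Q_3 − R_2 = (4, 0, 8).
Taking (-2, -8, 10) on ℓ with direction v = (4, 0, 8): w = M − (-2, -8, 10) = (3, 12, -1), and w × v = (96, -28, -48).
Distance = |w × v| / |v| = √12304 / √80 ≈ 12.402.

12.402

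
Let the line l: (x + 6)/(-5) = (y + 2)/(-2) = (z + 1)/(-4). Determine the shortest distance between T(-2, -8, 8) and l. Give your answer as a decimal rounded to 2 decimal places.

l has direction (-5, -2, -4) through (-6, -2, -1).
Taking (-6, -2, -1) on l with direction v = (-5, -2, -4): w = T − (-6, -2, -1) = (4, -6, 9), and w × v = (42, -29, -38).
Distance = |w × v| / |v| = √4049 / √45 ≈ 9.49.

9.49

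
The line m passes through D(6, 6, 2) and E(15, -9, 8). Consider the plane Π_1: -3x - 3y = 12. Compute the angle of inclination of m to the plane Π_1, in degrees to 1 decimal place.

A direction vector for m is E − D = (9, -15, 6).
sin θ = |n·v| / (|n||v|) = |18| / (√18 · √342) = 0.22942.
θ ≈ 13.3°.

13.3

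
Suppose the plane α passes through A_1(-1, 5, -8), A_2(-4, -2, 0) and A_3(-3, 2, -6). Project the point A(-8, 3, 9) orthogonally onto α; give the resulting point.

A_1A_2 = (-3, -7, 8), A_1A_3 = (-2, -3, 2); a normal to α is A_1A_2 × A_1A_3 = (10, -10, -5).
Using A_1: α has equation 10x - 10y - 5z = -20.
Foot = A − λn with λ = (n·A − d)/|n|² = (-155 − (-20))/225 = -3/5.
Foot = (-8, 3, 9) − (-3/5)·(10, -10, -5) = (-2, -3, 6).

(-2, -3, 6)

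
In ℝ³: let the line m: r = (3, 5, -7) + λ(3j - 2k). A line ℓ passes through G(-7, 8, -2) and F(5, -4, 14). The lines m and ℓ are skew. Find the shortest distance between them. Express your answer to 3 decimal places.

9.944

A direction vector for ℓ is F − G = (12, -12, 16).
Common perpendicular direction n = (0, 3, -2) × (12, -12, 16) = (24, -24, -36).
With w = (-7, 8, -2) − (3, 5, -7) = (-10, 3, 5), w · n = -492.
Distance = |w · n| / |n| = |-492| / √2448 ≈ 9.944.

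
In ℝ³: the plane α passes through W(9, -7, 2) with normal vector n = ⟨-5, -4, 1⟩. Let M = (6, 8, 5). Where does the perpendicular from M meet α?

α: n·r = n·W gives -5x - 4y + z = -15.
Foot = M − λn with λ = (n·M − d)/|n|² = (-57 − (-15))/42 = -1.
Foot = (6, 8, 5) − (-1)·(-5, -4, 1) = (1, 4, 6).

(1, 4, 6)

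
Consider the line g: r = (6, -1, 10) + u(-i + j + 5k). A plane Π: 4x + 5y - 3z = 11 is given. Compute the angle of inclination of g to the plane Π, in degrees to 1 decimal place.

sin θ = |n·v| / (|n||v|) = |-14| / (√50 · √27) = 0.38103.
θ ≈ 22.4°.

22.4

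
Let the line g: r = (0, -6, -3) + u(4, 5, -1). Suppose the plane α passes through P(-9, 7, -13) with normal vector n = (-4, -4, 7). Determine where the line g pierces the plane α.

α: n·r = n·P gives -4x - 4y + 7z = -83.
Substitute r = (0, -6, -3) + t(4, 5, -1) into the plane: 3 + (-43)t = -83, so t = 2.
Intersection: (0, -6, -3) + 2·(4, 5, -1) = (8, 4, -5).

(8, 4, -5)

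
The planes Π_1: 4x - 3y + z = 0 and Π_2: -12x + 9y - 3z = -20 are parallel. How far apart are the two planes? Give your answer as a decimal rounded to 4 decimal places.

Rescale Π_2 by 1/(-3): 4x - 3y + z = 20/3. Then distance = |0 − (20/3)| / √26 ≈ 1.3074.

1.3074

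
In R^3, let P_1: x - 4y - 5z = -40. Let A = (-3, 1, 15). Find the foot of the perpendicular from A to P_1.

Foot = A − λn with λ = (n·A − d)/|n|² = (-82 − (-40))/42 = -1.
Foot = (-3, 1, 15) − (-1)·(1, -4, -5) = (-2, -3, 10).

(-2, -3, 10)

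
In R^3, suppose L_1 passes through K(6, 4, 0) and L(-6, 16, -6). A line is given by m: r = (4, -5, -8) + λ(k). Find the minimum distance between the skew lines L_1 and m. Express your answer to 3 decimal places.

7.778

A direction vector for L_1 is L − K = (-12, 12, -6).
Common perpendicular direction n = (-12, 12, -6) × (0, 0, 1) = (12, 12, 0).
With w = (4, -5, -8) − (6, 4, 0) = (-2, -9, -8), w · n = -132.
Distance = |w · n| / |n| = |-132| / √288 ≈ 7.778.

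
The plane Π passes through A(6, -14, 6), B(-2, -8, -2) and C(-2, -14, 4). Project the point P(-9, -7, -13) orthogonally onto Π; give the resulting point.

(-10, -3, -9)

AB = (-8, 6, -8), AC = (-8, 0, -2); a normal to Π is AB × AC = (-12, 48, 48).
Using A: Π has equation -12x + 48y + 48z = -456.
Foot = P − λn with λ = (n·P − d)/|n|² = (-852 − (-456))/4752 = -1/12.
Foot = (-9, -7, -13) − (-1/12)·(-12, 48, 48) = (-10, -3, -9).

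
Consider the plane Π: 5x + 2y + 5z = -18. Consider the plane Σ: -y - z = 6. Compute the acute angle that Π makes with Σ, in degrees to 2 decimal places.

cos θ = |n₁·n₂| / (|n₁||n₂|) = |-7| / (√54 · √2).
θ = arccos(0.67358) ≈ 47.66°.

47.66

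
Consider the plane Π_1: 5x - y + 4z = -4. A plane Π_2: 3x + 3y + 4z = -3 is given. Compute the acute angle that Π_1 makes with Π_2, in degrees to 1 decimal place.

42.2

cos θ = |n₁·n₂| / (|n₁||n₂|) = |28| / (√42 · √34).
θ = arccos(0.74096) ≈ 42.2°.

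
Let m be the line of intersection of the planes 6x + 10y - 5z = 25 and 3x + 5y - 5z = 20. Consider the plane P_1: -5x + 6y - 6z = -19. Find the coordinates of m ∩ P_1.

(5, -2, -3)

Direction of m: (6, 10, -5) × (3, 5, -5) = (-25, 15, 0).
A point on m: solving the two plane equations with x = 25 gives (25, -14, -3).
Substitute r = (25, -14, -3) + t(-25, 15, 0) into the plane: -191 + 215t = -19, so t = 4/5.
Intersection: (25, -14, -3) + (4/5)·(-25, 15, 0) = (5, -2, -3).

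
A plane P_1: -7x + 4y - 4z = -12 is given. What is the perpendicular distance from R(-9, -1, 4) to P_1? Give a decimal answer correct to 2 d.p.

n·R − d = (-7)·(-9) + (4)·(-1) + (-4)·(4) − (-12) = 55; |n| = √81.
Distance = |55| / √81 = 55/√81 ≈ 6.11.

6.11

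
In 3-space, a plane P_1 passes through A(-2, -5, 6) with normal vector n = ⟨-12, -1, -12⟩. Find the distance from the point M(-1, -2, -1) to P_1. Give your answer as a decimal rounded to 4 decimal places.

P_1: n·r = n·A gives -12x - y - 12z = -43.
n·M − d = (-12)·(-1) + (-1)·(-2) + (-12)·(-1) − (-43) = 69; |n| = √289.
Distance = |69| / √289 = 69/√289 ≈ 4.0588.

4.0588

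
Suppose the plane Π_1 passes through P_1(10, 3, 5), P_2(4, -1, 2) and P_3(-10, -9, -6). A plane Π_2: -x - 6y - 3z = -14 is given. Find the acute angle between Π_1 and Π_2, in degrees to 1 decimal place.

53.2

P_1P_2 = (-6, -4, -3), P_1P_3 = (-20, -12, -11); a normal to Π_1 is P_1P_2 × P_1P_3 = (8, -6, -8).
Using P_1: Π_1 has equation 8x - 6y - 8z = 22.
cos θ = |n₁·n₂| / (|n₁||n₂|) = |52| / (√164 · √46).
θ = arccos(0.59869) ≈ 53.2°.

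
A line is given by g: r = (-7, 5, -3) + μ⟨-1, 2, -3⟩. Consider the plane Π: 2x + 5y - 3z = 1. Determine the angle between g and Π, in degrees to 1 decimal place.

sin θ = |n·v| / (|n||v|) = |17| / (√38 · √14) = 0.73704.
θ ≈ 47.5°.

47.5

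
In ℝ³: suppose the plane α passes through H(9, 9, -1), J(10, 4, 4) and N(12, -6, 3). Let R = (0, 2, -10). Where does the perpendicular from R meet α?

HJ = (1, -5, 5), HN = (3, -15, 4); a normal to α is HJ × HN = (55, 11, 0).
Using H: α has equation 55x + 11y = 594.
Foot = R − λn with λ = (n·R − d)/|n|² = (22 − 594)/3146 = -2/11.
Foot = (0, 2, -10) − (-2/11)·(55, 11, 0) = (10, 4, -10).

(10, 4, -10)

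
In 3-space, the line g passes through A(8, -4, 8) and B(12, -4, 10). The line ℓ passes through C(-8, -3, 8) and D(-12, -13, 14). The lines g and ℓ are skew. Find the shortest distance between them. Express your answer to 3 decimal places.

A direction vector for g is B − A = (4, 0, 2).
A direction vector for ℓ is D − C = (-4, -10, 6).
Common perpendicular direction n = (4, 0, 2) × (-4, -10, 6) = (20, -32, -40).
With w = (-8, -3, 8) − (8, -4, 8) = (-16, 1, 0), w · n = -352.
Distance = |w · n| / |n| = |-352| / √3024 ≈ 6.401.

6.401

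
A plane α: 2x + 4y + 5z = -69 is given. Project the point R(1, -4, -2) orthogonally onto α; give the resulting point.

Foot = R − λn with λ = (n·R − d)/|n|² = (-24 − (-69))/45 = 1.
Foot = (1, -4, -2) − 1·(2, 4, 5) = (-1, -8, -7).

(-1, -8, -7)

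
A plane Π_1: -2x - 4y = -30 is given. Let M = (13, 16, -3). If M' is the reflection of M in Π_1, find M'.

(1, -8, -3)

λ = (n·M − d)/|n|² = (-90 − (-30))/20 = -3.
Reflection = M − 2λn = (13, 16, -3) − (-6)·(-2, -4, 0) = (1, -8, -3).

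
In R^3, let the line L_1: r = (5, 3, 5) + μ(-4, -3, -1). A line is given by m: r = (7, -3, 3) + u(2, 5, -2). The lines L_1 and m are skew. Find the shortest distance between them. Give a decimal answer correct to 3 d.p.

Common perpendicular direction n = (-4, -3, -1) × (2, 5, -2) = (11, -10, -14).
With w = (7, -3, 3) − (5, 3, 5) = (2, -6, -2), w · n = 110.
Distance = |w · n| / |n| = |110| / √417 ≈ 5.387.

5.387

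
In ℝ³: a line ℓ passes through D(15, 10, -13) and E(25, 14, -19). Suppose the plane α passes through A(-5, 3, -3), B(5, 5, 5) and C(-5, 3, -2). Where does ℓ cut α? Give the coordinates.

(0, 4, -4)

A direction vector for ℓ is E − D = (10, 4, -6).
AB = (10, 2, 8), AC = (0, 0, 1); a normal to α is AB × AC = (2, -10, 0).
Using A: α has equation 2x - 10y = -40.
Substitute r = (15, 10, -13) + t(10, 4, -6) into the plane: -70 + (-20)t = -40, so t = -3/2.
Intersection: (15, 10, -13) + (-3/2)·(10, 4, -6) = (0, 4, -4).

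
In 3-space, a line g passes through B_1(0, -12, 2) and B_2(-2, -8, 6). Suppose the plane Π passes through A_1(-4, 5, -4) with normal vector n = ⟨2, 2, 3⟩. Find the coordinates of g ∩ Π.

(-1, -10, 4)

A direction vector for g is B_2 − B_1 = (-2, 4, 4).
Π: n·r = n·A_1 gives 2x + 2y + 3z = -10.
Substitute r = (0, -12, 2) + t(-2, 4, 4) into the plane: -18 + 16t = -10, so t = 1/2.
Intersection: (0, -12, 2) + (1/2)·(-2, 4, 4) = (-1, -10, 4).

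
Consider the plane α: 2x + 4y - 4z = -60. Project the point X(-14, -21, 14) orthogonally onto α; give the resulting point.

Foot = X − λn with λ = (n·X − d)/|n|² = (-168 − (-60))/36 = -3.
Foot = (-14, -21, 14) − (-3)·(2, 4, -4) = (-8, -9, 2).

(-8, -9, 2)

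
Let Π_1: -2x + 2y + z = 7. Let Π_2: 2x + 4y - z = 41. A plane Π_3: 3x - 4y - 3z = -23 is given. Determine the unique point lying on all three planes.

(6, 8, 3)

Solving the 3×3 linear system -2x + 2y + z = 7, 2x + 4y - z = 41, 3x - 4y - 3z = -23 (e.g. by elimination or Cramer's rule, determinant = 18) gives (6, 8, 3).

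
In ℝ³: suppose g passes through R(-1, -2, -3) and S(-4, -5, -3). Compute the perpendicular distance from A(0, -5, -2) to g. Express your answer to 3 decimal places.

3.000

A direction vector for g is S − R = (-3, -3, 0).
Taking (-1, -2, -3) on g with direction v = (-3, -3, 0): w = A − (-1, -2, -3) = (1, -3, 1), and w × v = (3, -3, -12).
Distance = |w × v| / |v| = √162 / √18 ≈ 3.000.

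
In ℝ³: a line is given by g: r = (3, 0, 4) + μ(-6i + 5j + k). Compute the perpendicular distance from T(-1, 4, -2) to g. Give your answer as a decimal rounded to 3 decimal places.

6.687

Taking (3, 0, 4) on g with direction v = (-6, 5, 1): w = T − (3, 0, 4) = (-4, 4, -6), and w × v = (34, 40, 4).
Distance = |w × v| / |v| = √2772 / √62 ≈ 6.687.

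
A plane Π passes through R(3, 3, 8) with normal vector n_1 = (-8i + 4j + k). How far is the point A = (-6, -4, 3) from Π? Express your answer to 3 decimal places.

4.333

Π: n_1·r = n_1·R gives -8x + 4y + z = -4.
n·A − d = (-8)·(-6) + (4)·(-4) + (1)·(3) − (-4) = 39; |n| = √81.
Distance = |39| / √81 = 39/√81 ≈ 4.333.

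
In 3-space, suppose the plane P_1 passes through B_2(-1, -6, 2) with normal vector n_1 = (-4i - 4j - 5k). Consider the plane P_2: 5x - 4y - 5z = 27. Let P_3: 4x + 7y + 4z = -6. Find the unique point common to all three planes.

(1, 2, -6)

P_1: n_1·r = n_1·B_2 gives -4x - 4y - 5z = 18.
Solving the 3×3 linear system -4x - 4y - 5z = 18, 5x - 4y - 5z = 27, 4x + 7y + 4z = -6 (e.g. by elimination or Cramer's rule, determinant = -171) gives (1, 2, -6).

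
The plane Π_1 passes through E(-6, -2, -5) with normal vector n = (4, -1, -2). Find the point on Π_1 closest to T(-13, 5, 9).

(-1, 2, 3)

Π_1: n·r = n·E gives 4x - y - 2z = -12.
Foot = T − λn with λ = (n·T − d)/|n|² = (-75 − (-12))/21 = -3.
Foot = (-13, 5, 9) − (-3)·(4, -1, -2) = (-1, 2, 3).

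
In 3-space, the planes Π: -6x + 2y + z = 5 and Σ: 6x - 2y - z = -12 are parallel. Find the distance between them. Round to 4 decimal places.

1.0932

Rescale Σ by 1/(-1): -6x + 2y + z = 12. Then distance = |5 − 12| / √41 ≈ 1.0932.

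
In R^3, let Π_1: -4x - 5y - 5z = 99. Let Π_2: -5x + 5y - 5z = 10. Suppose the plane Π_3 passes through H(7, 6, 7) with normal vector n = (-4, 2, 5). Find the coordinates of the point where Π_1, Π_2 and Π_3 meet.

(-11, -10, -1)

Π_3: n·r = n·H gives -4x + 2y + 5z = 19.
Solving the 3×3 linear system -4x - 5y - 5z = 99, -5x + 5y - 5z = 10, -4x + 2y + 5z = 19 (e.g. by elimination or Cramer's rule, determinant = -415) gives (-11, -10, -1).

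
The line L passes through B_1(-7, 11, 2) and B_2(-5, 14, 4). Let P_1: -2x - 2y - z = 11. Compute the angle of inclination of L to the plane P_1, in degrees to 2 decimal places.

75.96

A direction vector for L is B_2 − B_1 = (2, 3, 2).
sin θ = |n·v| / (|n||v|) = |-12| / (√9 · √17) = 0.97014.
θ ≈ 75.96°.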